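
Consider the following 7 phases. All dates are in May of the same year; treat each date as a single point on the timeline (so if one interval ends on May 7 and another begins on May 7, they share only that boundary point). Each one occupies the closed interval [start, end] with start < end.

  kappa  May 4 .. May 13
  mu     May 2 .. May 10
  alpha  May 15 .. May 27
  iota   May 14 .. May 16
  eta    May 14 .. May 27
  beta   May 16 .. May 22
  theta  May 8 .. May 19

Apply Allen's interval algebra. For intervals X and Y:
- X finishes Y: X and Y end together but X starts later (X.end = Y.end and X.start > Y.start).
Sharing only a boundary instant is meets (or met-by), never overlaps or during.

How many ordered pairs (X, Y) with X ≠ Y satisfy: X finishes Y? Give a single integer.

Checking all 42 ordered pairs for relation 'finishes'; matching pairs in alphabetical order:
(alpha, eta): alpha finishes eta ✓
Count: 1.

1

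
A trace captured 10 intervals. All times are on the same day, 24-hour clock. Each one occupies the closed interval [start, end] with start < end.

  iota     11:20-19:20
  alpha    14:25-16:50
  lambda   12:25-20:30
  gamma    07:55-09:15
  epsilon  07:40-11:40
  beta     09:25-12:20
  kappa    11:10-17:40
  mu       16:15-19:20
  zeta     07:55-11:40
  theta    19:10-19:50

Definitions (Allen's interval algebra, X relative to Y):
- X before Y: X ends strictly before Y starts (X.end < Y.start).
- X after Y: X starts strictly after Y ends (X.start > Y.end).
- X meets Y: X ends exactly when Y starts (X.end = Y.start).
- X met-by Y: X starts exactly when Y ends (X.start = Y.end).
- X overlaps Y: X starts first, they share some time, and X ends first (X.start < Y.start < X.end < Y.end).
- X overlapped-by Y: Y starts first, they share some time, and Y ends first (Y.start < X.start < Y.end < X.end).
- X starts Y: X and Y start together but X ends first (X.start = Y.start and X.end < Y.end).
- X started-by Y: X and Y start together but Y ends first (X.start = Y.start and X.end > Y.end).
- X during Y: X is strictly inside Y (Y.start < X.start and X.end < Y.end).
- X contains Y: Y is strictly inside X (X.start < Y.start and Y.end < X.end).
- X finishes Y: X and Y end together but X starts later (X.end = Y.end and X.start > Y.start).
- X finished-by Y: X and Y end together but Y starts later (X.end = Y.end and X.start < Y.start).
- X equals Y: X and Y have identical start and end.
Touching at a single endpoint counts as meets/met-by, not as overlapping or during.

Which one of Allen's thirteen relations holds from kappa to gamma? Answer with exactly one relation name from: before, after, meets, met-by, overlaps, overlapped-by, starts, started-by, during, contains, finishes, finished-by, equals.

kappa = [11:10, 17:40]; gamma = [07:55, 09:15].
Compare endpoints: kappa.start > gamma.start, kappa.start > gamma.end, kappa.end > gamma.start, kappa.end > gamma.end.
That pattern is 'after'.

after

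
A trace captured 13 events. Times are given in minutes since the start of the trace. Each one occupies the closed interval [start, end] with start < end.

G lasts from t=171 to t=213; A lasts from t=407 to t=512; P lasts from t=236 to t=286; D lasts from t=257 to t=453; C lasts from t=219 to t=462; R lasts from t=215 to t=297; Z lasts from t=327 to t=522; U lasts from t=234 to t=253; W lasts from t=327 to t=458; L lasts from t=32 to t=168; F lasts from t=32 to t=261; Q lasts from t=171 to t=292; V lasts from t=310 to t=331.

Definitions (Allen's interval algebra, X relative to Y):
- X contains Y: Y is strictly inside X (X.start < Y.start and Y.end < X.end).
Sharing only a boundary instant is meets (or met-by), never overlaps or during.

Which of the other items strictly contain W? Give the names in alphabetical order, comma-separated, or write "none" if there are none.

C

Target W = [t=327, t=458].
A [t=407, t=512] → overlapped-by → no.
C [t=219, t=462] → contains → yes.
D [t=257, t=453] → overlaps → no.
F [t=32, t=261] → before → no.
G [t=171, t=213] → before → no.
L [t=32, t=168] → before → no.
P [t=236, t=286] → before → no.
Q [t=171, t=292] → before → no.
R [t=215, t=297] → before → no.
U [t=234, t=253] → before → no.
V [t=310, t=331] → overlaps → no.
Z [t=327, t=522] → started-by → no.
Result: C.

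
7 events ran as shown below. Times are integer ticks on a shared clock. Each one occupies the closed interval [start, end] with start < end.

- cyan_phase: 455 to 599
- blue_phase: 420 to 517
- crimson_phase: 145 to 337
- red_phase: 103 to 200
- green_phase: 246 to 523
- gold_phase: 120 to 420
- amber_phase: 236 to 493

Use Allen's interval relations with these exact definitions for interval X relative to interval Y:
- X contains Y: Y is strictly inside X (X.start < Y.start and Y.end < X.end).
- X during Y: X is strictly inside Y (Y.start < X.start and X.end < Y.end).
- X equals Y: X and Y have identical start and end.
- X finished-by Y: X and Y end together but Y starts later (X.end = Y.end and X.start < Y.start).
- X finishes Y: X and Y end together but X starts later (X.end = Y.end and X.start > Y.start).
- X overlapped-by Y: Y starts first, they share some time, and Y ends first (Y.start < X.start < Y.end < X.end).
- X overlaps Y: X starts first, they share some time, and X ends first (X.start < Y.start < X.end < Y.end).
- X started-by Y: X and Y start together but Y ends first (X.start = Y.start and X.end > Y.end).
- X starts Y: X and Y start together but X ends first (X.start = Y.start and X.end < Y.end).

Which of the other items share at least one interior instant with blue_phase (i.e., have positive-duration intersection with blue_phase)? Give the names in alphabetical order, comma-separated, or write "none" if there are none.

amber_phase, cyan_phase, green_phase

Target blue_phase = [420, 517].
amber_phase [236, 493] → overlaps → yes.
crimson_phase [145, 337] → before → no.
cyan_phase [455, 599] → overlapped-by → yes.
gold_phase [120, 420] → meets → no.
green_phase [246, 523] → contains → yes.
red_phase [103, 200] → before → no.
Result: amber_phase, cyan_phase, green_phase.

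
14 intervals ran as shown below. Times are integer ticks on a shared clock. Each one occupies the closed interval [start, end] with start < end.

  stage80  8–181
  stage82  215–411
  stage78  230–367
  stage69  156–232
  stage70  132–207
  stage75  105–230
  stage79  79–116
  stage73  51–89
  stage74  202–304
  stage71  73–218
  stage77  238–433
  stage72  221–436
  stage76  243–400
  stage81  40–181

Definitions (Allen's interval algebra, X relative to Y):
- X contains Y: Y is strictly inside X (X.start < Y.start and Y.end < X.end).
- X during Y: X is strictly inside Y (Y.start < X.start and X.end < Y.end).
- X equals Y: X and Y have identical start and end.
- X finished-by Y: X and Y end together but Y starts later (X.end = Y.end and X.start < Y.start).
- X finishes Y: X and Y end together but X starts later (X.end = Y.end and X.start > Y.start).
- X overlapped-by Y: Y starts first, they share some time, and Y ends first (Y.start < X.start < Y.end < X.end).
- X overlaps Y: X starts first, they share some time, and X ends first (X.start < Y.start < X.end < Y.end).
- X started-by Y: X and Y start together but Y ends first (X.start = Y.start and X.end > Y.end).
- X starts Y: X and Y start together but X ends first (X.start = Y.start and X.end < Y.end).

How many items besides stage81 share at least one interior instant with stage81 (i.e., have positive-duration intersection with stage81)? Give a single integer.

7

Target stage81 = [40, 181].
stage69 [156, 232] → overlapped-by → counts.
stage70 [132, 207] → overlapped-by → counts.
stage71 [73, 218] → overlapped-by → counts.
stage72 [221, 436] → after → no.
stage73 [51, 89] → during → counts.
stage74 [202, 304] → after → no.
stage75 [105, 230] → overlapped-by → counts.
stage76 [243, 400] → after → no.
stage77 [238, 433] → after → no.
stage78 [230, 367] → after → no.
stage79 [79, 116] → during → counts.
stage80 [8, 181] → finished-by → counts.
stage82 [215, 411] → after → no.
Total: 7.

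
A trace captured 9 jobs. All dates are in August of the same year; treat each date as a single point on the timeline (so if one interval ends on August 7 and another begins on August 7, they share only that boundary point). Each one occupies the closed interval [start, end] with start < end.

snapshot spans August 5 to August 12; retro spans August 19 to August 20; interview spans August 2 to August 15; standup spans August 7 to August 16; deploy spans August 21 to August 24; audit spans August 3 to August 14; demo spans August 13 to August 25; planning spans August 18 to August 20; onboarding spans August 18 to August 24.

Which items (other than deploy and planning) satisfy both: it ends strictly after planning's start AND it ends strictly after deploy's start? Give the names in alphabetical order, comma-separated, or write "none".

Conditions: its end is strictly after planning's start (X.end > August 18) AND its end is strictly after deploy's start (X.end > August 21).
audit: end August 14 > August 18? ✗; end August 14 > August 21? ✗ → no.
demo: end August 25 > August 18? ✓; end August 25 > August 21? ✓ → yes.
interview: end August 15 > August 18? ✗; end August 15 > August 21? ✗ → no.
onboarding: end August 24 > August 18? ✓; end August 24 > August 21? ✓ → yes.
retro: end August 20 > August 18? ✓; end August 20 > August 21? ✗ → no.
snapshot: end August 12 > August 18? ✗; end August 12 > August 21? ✗ → no.
standup: end August 16 > August 18? ✗; end August 16 > August 21? ✗ → no.
Result: demo, onboarding.

demo, onboarding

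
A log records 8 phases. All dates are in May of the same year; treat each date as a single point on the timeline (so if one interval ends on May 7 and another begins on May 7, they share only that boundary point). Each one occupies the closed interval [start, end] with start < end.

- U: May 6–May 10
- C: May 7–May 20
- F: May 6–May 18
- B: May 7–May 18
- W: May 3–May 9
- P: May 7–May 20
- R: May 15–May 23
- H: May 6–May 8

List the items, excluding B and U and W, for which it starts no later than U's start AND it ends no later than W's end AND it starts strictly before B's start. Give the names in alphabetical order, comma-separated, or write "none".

Conditions: its start is no later than U's start (X.start <= May 6) AND its end is no later than W's end (X.end <= May 9) AND its start is strictly before B's start (X.start < May 7).
C: start May 7 <= May 6? ✗; end May 20 <= May 9? ✗; start May 7 < May 7? ✗ → no.
F: start May 6 <= May 6? ✓; end May 18 <= May 9? ✗; start May 6 < May 7? ✓ → no.
H: start May 6 <= May 6? ✓; end May 8 <= May 9? ✓; start May 6 < May 7? ✓ → yes.
P: start May 7 <= May 6? ✗; end May 20 <= May 9? ✗; start May 7 < May 7? ✗ → no.
R: start May 15 <= May 6? ✗; end May 23 <= May 9? ✗; start May 15 < May 7? ✗ → no.
Result: H.

H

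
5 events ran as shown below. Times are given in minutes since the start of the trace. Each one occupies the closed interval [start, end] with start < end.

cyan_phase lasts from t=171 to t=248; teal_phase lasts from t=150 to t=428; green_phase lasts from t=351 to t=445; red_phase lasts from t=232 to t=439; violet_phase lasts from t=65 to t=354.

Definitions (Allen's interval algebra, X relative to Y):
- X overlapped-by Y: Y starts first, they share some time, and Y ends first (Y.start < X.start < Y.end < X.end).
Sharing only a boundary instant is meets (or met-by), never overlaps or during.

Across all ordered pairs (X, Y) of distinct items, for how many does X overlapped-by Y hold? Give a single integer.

7

Checking all 20 ordered pairs for relation 'overlapped-by'; matching pairs in alphabetical order:
(green_phase, red_phase): green_phase overlapped-by red_phase ✓
(green_phase, teal_phase): green_phase overlapped-by teal_phase ✓
(green_phase, violet_phase): green_phase overlapped-by violet_phase ✓
(red_phase, cyan_phase): red_phase overlapped-by cyan_phase ✓
(red_phase, teal_phase): red_phase overlapped-by teal_phase ✓
(red_phase, violet_phase): red_phase overlapped-by violet_phase ✓
(teal_phase, violet_phase): teal_phase overlapped-by violet_phase ✓
Count: 7.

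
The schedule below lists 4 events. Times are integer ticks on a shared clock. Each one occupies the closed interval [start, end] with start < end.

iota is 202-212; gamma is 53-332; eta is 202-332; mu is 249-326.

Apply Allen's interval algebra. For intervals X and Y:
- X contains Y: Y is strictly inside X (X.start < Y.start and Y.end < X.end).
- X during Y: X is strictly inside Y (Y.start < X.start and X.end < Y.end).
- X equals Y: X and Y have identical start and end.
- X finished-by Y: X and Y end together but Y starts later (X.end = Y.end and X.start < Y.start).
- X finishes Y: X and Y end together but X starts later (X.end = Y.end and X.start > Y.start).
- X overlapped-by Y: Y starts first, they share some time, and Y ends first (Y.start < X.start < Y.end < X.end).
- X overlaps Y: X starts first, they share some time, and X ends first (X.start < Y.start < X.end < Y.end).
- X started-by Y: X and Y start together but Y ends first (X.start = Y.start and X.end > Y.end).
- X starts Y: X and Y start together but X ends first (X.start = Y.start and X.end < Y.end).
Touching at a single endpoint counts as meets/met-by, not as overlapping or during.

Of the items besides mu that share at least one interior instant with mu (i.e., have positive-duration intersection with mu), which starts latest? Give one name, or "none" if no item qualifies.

Target mu = [249, 326].
eta [202, 332] → contains → candidate.
gamma [53, 332] → contains → candidate.
iota [202, 212] → before → excluded.
Among candidates, latest start is 202 → eta.

eta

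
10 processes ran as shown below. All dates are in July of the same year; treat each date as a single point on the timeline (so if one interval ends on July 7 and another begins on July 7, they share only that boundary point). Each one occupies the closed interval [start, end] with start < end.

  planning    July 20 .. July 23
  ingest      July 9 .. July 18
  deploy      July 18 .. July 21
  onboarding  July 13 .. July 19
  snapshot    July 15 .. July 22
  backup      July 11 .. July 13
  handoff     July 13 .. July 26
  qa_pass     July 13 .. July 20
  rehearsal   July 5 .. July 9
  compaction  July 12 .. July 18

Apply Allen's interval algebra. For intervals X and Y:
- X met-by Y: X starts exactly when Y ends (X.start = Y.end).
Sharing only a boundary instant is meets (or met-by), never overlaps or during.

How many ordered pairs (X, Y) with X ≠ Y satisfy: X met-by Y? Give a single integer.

7

Checking all 90 ordered pairs for relation 'met-by'; matching pairs in alphabetical order:
(deploy, compaction): deploy met-by compaction ✓
(deploy, ingest): deploy met-by ingest ✓
(handoff, backup): handoff met-by backup ✓
(ingest, rehearsal): ingest met-by rehearsal ✓
(onboarding, backup): onboarding met-by backup ✓
(planning, qa_pass): planning met-by qa_pass ✓
(qa_pass, backup): qa_pass met-by backup ✓
Count: 7.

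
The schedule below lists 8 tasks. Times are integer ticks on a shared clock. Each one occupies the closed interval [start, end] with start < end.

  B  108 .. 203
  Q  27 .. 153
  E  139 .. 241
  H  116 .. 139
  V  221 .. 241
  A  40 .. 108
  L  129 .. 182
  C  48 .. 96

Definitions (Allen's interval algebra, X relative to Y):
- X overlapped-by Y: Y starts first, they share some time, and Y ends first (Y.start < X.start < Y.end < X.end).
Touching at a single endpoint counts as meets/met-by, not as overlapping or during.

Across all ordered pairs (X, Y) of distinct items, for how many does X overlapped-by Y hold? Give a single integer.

6

Checking all 56 ordered pairs for relation 'overlapped-by'; matching pairs in alphabetical order:
(B, Q): B overlapped-by Q ✓
(E, B): E overlapped-by B ✓
(E, L): E overlapped-by L ✓
(E, Q): E overlapped-by Q ✓
(L, H): L overlapped-by H ✓
(L, Q): L overlapped-by Q ✓
Count: 6.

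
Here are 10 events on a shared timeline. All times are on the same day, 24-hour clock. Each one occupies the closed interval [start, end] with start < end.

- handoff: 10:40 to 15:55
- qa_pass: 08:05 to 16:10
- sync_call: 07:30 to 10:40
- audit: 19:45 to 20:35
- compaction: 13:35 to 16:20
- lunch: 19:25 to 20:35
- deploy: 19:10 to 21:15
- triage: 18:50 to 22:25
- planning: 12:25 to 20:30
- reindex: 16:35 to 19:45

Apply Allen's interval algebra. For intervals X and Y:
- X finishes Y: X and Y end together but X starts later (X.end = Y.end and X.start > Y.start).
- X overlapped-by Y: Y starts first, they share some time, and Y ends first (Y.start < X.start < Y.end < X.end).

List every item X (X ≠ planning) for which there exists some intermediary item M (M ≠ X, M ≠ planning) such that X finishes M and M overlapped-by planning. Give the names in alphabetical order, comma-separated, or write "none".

audit

Target planning = [12:25, 20:30].
Intermediaries M with M overlapped-by planning: audit, deploy, lunch, triage.
Via audit — items with X finishes audit: none.
Via deploy — items with X finishes deploy: none.
Via lunch — items with X finishes lunch: audit.
Via triage — items with X finishes triage: none.
Union: audit.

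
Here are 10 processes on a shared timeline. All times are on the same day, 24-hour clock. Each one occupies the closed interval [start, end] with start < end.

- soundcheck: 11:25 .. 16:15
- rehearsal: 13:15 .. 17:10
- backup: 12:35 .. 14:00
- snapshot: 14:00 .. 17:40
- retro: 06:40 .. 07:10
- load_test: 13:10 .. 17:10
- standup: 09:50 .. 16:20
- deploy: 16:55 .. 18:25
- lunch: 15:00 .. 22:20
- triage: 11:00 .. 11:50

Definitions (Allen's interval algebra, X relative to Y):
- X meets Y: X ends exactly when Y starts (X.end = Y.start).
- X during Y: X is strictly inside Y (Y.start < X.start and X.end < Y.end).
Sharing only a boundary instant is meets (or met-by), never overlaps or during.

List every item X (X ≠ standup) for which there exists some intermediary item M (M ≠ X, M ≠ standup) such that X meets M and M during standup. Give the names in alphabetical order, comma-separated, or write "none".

Target standup = [09:50, 16:20].
Intermediaries M with M during standup: backup, soundcheck, triage.
Via backup — items with X meets backup: none.
Via soundcheck — items with X meets soundcheck: none.
Via triage — items with X meets triage: none.
Union: none.

none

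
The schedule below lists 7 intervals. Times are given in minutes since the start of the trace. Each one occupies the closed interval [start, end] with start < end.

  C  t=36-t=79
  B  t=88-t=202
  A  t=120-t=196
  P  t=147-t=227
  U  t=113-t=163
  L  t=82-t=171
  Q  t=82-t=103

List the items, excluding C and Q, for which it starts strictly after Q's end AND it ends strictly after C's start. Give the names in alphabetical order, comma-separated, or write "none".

Conditions: its start is strictly after Q's end (X.start > t=103) AND its end is strictly after C's start (X.end > t=36).
A: start t=120 > t=103? ✓; end t=196 > t=36? ✓ → yes.
B: start t=88 > t=103? ✗; end t=202 > t=36? ✓ → no.
L: start t=82 > t=103? ✗; end t=171 > t=36? ✓ → no.
P: start t=147 > t=103? ✓; end t=227 > t=36? ✓ → yes.
U: start t=113 > t=103? ✓; end t=163 > t=36? ✓ → yes.
Result: A, P, U.

A, P, U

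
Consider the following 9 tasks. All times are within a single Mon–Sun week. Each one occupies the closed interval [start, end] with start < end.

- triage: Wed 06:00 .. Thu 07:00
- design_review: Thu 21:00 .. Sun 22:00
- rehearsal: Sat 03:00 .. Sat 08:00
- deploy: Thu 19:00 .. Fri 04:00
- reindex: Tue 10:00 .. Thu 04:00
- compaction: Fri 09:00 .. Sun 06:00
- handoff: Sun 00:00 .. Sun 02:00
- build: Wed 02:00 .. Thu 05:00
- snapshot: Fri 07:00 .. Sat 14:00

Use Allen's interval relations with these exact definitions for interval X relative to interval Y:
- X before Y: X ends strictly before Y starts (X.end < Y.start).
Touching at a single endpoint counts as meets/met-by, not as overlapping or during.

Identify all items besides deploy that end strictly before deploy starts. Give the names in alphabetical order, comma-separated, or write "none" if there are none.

Target deploy = [Thu 19:00, Fri 04:00].
build [Wed 02:00, Thu 05:00] → before → yes.
compaction [Fri 09:00, Sun 06:00] → after → no.
design_review [Thu 21:00, Sun 22:00] → overlapped-by → no.
handoff [Sun 00:00, Sun 02:00] → after → no.
rehearsal [Sat 03:00, Sat 08:00] → after → no.
reindex [Tue 10:00, Thu 04:00] → before → yes.
snapshot [Fri 07:00, Sat 14:00] → after → no.
triage [Wed 06:00, Thu 07:00] → before → yes.
Result: build, reindex, triage.

build, reindex, triage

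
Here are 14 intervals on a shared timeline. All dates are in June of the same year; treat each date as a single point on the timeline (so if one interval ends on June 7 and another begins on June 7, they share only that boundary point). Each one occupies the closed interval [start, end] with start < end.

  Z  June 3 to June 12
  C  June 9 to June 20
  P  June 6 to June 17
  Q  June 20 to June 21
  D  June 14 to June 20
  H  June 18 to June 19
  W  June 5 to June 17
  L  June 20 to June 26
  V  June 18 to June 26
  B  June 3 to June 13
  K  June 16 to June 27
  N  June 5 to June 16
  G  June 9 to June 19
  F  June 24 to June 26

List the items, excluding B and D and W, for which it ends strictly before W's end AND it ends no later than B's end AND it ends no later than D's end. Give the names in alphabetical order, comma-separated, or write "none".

Conditions: its end is strictly before W's end (X.end < June 17) AND its end is no later than B's end (X.end <= June 13) AND its end is no later than D's end (X.end <= June 20).
C: end June 20 < June 17? ✗; end June 20 <= June 13? ✗; end June 20 <= June 20? ✓ → no.
F: end June 26 < June 17? ✗; end June 26 <= June 13? ✗; end June 26 <= June 20? ✗ → no.
G: end June 19 < June 17? ✗; end June 19 <= June 13? ✗; end June 19 <= June 20? ✓ → no.
H: end June 19 < June 17? ✗; end June 19 <= June 13? ✗; end June 19 <= June 20? ✓ → no.
K: end June 27 < June 17? ✗; end June 27 <= June 13? ✗; end June 27 <= June 20? ✗ → no.
L: end June 26 < June 17? ✗; end June 26 <= June 13? ✗; end June 26 <= June 20? ✗ → no.
N: end June 16 < June 17? ✓; end June 16 <= June 13? ✗; end June 16 <= June 20? ✓ → no.
P: end June 17 < June 17? ✗; end June 17 <= June 13? ✗; end June 17 <= June 20? ✓ → no.
Q: end June 21 < June 17? ✗; end June 21 <= June 13? ✗; end June 21 <= June 20? ✗ → no.
V: end June 26 < June 17? ✗; end June 26 <= June 13? ✗; end June 26 <= June 20? ✗ → no.
Z: end June 12 < June 17? ✓; end June 12 <= June 13? ✓; end June 12 <= June 20? ✓ → yes.
Result: Z.

Z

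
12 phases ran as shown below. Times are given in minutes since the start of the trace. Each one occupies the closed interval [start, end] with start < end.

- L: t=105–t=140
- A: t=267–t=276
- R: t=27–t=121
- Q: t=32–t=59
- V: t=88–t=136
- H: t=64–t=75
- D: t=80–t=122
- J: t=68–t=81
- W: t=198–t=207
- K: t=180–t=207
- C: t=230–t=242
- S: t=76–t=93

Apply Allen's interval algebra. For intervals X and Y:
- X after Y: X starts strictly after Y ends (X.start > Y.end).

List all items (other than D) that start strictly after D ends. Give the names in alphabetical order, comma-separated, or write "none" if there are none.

Target D = [t=80, t=122].
A [t=267, t=276] → after → yes.
C [t=230, t=242] → after → yes.
H [t=64, t=75] → before → no.
J [t=68, t=81] → overlaps → no.
K [t=180, t=207] → after → yes.
L [t=105, t=140] → overlapped-by → no.
Q [t=32, t=59] → before → no.
R [t=27, t=121] → overlaps → no.
S [t=76, t=93] → overlaps → no.
V [t=88, t=136] → overlapped-by → no.
W [t=198, t=207] → after → yes.
Result: A, C, K, W.

A, C, K, W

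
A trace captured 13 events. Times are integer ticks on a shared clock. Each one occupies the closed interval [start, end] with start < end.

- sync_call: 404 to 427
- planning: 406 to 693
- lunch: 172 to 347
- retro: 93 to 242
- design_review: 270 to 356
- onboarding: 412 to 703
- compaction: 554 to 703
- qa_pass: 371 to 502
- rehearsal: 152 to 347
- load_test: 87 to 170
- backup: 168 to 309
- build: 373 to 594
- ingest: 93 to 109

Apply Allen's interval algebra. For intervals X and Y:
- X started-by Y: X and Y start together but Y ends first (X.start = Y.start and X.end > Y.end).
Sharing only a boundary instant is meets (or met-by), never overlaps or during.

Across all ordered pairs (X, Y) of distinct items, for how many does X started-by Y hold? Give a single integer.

Checking all 156 ordered pairs for relation 'started-by'; matching pairs in alphabetical order:
(retro, ingest): retro started-by ingest ✓
Count: 1.

1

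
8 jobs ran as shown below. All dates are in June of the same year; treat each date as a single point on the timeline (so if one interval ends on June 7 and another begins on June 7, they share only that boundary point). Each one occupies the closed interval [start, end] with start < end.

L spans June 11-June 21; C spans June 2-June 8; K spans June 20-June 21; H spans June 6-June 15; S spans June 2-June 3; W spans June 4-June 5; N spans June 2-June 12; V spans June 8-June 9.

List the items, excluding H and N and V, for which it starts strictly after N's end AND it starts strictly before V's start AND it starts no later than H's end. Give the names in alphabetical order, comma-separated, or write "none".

none

Conditions: its start is strictly after N's end (X.start > June 12) AND its start is strictly before V's start (X.start < June 8) AND its start is no later than H's end (X.start <= June 15).
C: start June 2 > June 12? ✗; start June 2 < June 8? ✓; start June 2 <= June 15? ✓ → no.
K: start June 20 > June 12? ✓; start June 20 < June 8? ✗; start June 20 <= June 15? ✗ → no.
L: start June 11 > June 12? ✗; start June 11 < June 8? ✗; start June 11 <= June 15? ✓ → no.
S: start June 2 > June 12? ✗; start June 2 < June 8? ✓; start June 2 <= June 15? ✓ → no.
W: start June 4 > June 12? ✗; start June 4 < June 8? ✓; start June 4 <= June 15? ✓ → no.
Result: none.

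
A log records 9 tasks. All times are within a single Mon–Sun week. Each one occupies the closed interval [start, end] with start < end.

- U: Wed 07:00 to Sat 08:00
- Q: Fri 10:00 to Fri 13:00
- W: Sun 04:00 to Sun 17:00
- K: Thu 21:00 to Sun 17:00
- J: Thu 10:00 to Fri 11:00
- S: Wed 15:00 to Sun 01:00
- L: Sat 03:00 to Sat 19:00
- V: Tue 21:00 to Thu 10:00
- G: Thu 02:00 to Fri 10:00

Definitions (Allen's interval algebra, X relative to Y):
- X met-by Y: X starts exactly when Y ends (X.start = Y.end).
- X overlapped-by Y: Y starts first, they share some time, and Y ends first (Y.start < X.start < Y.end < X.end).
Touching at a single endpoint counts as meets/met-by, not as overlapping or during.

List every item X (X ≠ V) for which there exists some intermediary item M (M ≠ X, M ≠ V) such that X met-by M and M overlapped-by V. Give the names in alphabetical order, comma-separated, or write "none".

Q

Target V = [Tue 21:00, Thu 10:00].
Intermediaries M with M overlapped-by V: G, S, U.
Via G — items with X met-by G: Q.
Via S — items with X met-by S: none.
Via U — items with X met-by U: none.
Union: Q.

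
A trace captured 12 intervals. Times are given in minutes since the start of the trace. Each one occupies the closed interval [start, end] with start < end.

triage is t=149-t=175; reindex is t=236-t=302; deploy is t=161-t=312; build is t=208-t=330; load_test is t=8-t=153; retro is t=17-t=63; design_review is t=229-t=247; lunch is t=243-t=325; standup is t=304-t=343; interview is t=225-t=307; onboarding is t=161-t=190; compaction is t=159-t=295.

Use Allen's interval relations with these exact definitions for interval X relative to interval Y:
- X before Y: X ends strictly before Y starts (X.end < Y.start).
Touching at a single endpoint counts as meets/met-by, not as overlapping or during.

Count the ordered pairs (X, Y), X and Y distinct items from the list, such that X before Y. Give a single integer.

34

Checking all 132 ordered pairs for relation 'before'; matching pairs in alphabetical order:
(compaction, standup): compaction before standup ✓
(design_review, standup): design_review before standup ✓
(load_test, build): load_test before build ✓
(load_test, compaction): load_test before compaction ✓
(load_test, deploy): load_test before deploy ✓
(load_test, design_review): load_test before design_review ✓
(load_test, interview): load_test before interview ✓
(load_test, lunch): load_test before lunch ✓
(load_test, onboarding): load_test before onboarding ✓
(load_test, reindex): load_test before reindex ✓
(load_test, standup): load_test before standup ✓
(onboarding, build): onboarding before build ✓
(onboarding, design_review): onboarding before design_review ✓
(onboarding, interview): onboarding before interview ✓
(onboarding, lunch): onboarding before lunch ✓
(onboarding, reindex): onboarding before reindex ✓
(onboarding, standup): onboarding before standup ✓
(reindex, standup): reindex before standup ✓
(retro, build): retro before build ✓
(retro, compaction): retro before compaction ✓
(retro, deploy): retro before deploy ✓
(retro, design_review): retro before design_review ✓
(retro, interview): retro before interview ✓
(retro, lunch): retro before lunch ✓
... plus 10 further pairs not listed.
Count: 34.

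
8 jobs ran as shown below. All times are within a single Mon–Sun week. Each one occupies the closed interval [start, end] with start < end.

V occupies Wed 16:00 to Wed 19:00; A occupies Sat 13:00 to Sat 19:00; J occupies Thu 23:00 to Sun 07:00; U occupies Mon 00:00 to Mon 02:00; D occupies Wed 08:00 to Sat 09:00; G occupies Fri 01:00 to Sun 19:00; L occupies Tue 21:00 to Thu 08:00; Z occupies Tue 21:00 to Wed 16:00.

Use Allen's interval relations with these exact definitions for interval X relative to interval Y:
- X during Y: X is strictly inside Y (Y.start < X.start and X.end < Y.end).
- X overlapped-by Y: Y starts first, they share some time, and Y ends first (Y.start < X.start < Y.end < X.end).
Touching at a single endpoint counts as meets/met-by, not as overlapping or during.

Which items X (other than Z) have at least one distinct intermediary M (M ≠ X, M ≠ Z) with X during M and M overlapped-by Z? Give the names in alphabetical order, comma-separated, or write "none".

Target Z = [Tue 21:00, Wed 16:00].
Intermediaries M with M overlapped-by Z: D.
Via D — items with X during D: V.
Union: V.

V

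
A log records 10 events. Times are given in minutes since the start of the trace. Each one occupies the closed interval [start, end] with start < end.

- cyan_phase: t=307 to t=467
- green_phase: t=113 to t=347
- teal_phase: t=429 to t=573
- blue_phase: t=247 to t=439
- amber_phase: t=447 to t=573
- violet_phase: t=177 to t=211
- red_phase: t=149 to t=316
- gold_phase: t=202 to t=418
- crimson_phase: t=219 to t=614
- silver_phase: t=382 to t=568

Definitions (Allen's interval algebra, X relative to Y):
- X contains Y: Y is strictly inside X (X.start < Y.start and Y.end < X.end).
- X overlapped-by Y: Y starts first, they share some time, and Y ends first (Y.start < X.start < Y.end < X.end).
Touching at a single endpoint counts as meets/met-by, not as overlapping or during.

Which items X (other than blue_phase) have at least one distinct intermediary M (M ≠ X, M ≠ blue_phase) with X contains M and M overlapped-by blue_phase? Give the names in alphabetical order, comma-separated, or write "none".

Target blue_phase = [t=247, t=439].
Intermediaries M with M overlapped-by blue_phase: cyan_phase, silver_phase, teal_phase.
Via cyan_phase — items with X contains cyan_phase: crimson_phase.
Via silver_phase — items with X contains silver_phase: crimson_phase.
Via teal_phase — items with X contains teal_phase: crimson_phase.
Union: crimson_phase.

crimson_phase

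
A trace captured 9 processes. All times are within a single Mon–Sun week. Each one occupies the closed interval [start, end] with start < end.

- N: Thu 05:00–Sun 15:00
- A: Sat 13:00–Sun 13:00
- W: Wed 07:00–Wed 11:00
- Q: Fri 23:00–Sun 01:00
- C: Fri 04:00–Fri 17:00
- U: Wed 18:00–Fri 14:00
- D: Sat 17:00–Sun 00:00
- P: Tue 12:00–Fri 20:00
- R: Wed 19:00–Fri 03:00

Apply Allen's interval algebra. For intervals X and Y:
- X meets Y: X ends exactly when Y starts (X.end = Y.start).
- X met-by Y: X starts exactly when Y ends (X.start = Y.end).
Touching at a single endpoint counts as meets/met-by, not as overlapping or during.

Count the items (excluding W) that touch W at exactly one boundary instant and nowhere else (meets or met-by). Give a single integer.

0

Target W = [Wed 07:00, Wed 11:00].
A [Sat 13:00, Sun 13:00] → after → no.
C [Fri 04:00, Fri 17:00] → after → no.
D [Sat 17:00, Sun 00:00] → after → no.
N [Thu 05:00, Sun 15:00] → after → no.
P [Tue 12:00, Fri 20:00] → contains → no.
Q [Fri 23:00, Sun 01:00] → after → no.
R [Wed 19:00, Fri 03:00] → after → no.
U [Wed 18:00, Fri 14:00] → after → no.
Total: 0.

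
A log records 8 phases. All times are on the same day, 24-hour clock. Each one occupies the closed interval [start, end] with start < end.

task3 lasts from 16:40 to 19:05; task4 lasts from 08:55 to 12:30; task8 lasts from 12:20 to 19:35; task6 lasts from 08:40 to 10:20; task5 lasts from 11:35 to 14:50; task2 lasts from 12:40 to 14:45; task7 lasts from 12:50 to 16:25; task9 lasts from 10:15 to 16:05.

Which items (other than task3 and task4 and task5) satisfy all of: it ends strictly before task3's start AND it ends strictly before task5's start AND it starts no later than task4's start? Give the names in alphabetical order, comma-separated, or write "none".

Conditions: its end is strictly before task3's start (X.end < 16:40) AND its end is strictly before task5's start (X.end < 11:35) AND its start is no later than task4's start (X.start <= 08:55).
task2: end 14:45 < 16:40? ✓; end 14:45 < 11:35? ✗; start 12:40 <= 08:55? ✗ → no.
task6: end 10:20 < 16:40? ✓; end 10:20 < 11:35? ✓; start 08:40 <= 08:55? ✓ → yes.
task7: end 16:25 < 16:40? ✓; end 16:25 < 11:35? ✗; start 12:50 <= 08:55? ✗ → no.
task8: end 19:35 < 16:40? ✗; end 19:35 < 11:35? ✗; start 12:20 <= 08:55? ✗ → no.
task9: end 16:05 < 16:40? ✓; end 16:05 < 11:35? ✗; start 10:15 <= 08:55? ✗ → no.
Result: task6.

task6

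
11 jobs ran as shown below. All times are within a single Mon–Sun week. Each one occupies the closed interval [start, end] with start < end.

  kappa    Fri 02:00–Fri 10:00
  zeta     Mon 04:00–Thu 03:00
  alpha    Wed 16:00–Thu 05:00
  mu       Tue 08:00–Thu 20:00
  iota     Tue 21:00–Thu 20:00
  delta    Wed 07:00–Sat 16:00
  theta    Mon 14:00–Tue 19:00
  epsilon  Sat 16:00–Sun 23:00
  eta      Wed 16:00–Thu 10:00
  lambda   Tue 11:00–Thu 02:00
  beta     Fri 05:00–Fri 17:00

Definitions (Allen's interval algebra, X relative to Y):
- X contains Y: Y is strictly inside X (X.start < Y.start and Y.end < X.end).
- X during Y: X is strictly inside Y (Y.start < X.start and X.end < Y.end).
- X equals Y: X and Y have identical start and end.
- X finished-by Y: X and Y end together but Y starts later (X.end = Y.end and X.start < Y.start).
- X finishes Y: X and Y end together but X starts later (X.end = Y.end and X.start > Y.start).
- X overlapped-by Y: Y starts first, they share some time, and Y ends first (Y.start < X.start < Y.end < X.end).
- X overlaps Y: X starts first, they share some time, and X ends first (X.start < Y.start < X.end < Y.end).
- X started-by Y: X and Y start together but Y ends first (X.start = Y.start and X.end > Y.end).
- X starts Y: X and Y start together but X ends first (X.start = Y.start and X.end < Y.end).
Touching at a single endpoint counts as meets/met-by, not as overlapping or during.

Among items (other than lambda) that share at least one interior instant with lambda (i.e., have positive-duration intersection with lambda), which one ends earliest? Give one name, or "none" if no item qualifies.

Target lambda = [Tue 11:00, Thu 02:00].
alpha [Wed 16:00, Thu 05:00] → overlapped-by → candidate.
beta [Fri 05:00, Fri 17:00] → after → excluded.
delta [Wed 07:00, Sat 16:00] → overlapped-by → candidate.
epsilon [Sat 16:00, Sun 23:00] → after → excluded.
eta [Wed 16:00, Thu 10:00] → overlapped-by → candidate.
iota [Tue 21:00, Thu 20:00] → overlapped-by → candidate.
kappa [Fri 02:00, Fri 10:00] → after → excluded.
mu [Tue 08:00, Thu 20:00] → contains → candidate.
theta [Mon 14:00, Tue 19:00] → overlaps → candidate.
zeta [Mon 04:00, Thu 03:00] → contains → candidate.
Among candidates, earliest end is Tue 19:00 → theta.

theta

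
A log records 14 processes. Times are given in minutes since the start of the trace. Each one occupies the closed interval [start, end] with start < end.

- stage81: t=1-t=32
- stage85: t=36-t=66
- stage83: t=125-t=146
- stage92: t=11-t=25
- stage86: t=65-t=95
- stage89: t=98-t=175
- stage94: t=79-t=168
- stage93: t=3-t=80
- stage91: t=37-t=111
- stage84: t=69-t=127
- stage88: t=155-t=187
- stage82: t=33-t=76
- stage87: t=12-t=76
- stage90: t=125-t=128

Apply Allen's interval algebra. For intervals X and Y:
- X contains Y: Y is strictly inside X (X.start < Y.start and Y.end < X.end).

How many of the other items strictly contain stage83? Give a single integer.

2

Target stage83 = [t=125, t=146].
stage81 [t=1, t=32] → before → no.
stage82 [t=33, t=76] → before → no.
stage84 [t=69, t=127] → overlaps → no.
stage85 [t=36, t=66] → before → no.
stage86 [t=65, t=95] → before → no.
stage87 [t=12, t=76] → before → no.
stage88 [t=155, t=187] → after → no.
stage89 [t=98, t=175] → contains → counts.
stage90 [t=125, t=128] → starts → no.
stage91 [t=37, t=111] → before → no.
stage92 [t=11, t=25] → before → no.
stage93 [t=3, t=80] → before → no.
stage94 [t=79, t=168] → contains → counts.
Total: 2.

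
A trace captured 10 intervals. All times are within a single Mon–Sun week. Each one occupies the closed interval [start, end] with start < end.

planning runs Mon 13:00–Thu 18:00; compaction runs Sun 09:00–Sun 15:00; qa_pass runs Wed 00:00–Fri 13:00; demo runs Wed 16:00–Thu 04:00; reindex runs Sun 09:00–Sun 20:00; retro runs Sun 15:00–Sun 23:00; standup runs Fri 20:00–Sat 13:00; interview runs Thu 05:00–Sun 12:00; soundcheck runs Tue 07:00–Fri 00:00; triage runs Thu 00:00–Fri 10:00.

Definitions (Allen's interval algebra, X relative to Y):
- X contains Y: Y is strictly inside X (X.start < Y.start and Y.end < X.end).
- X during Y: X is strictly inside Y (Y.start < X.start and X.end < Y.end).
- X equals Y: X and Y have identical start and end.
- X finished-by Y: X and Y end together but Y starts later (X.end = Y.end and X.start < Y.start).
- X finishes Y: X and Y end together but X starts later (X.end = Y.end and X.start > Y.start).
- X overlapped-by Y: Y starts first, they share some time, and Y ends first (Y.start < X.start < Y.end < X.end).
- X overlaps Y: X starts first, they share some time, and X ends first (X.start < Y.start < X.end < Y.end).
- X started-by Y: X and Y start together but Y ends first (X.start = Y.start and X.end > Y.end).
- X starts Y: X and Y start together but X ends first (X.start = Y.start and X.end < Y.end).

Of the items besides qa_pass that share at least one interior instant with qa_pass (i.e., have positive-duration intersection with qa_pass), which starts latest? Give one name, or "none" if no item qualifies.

interview

Target qa_pass = [Wed 00:00, Fri 13:00].
compaction [Sun 09:00, Sun 15:00] → after → excluded.
demo [Wed 16:00, Thu 04:00] → during → candidate.
interview [Thu 05:00, Sun 12:00] → overlapped-by → candidate.
planning [Mon 13:00, Thu 18:00] → overlaps → candidate.
reindex [Sun 09:00, Sun 20:00] → after → excluded.
retro [Sun 15:00, Sun 23:00] → after → excluded.
soundcheck [Tue 07:00, Fri 00:00] → overlaps → candidate.
standup [Fri 20:00, Sat 13:00] → after → excluded.
triage [Thu 00:00, Fri 10:00] → during → candidate.
Among candidates, latest start is Thu 05:00 → interview.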